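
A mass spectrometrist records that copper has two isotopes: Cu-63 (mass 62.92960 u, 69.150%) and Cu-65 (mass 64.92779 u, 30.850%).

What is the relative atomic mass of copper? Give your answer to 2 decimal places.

Ar = Σ fᵢ·mᵢ = 0.69150 × 62.92960 + 0.30850 × 64.92779
= 43.515818 + 20.030223 = 63.546041 u

63.55 u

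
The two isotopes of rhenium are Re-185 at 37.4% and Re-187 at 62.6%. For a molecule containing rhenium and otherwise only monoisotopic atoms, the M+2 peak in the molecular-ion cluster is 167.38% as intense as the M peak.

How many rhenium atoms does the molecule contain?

1

For n independent Re atoms, I(M+2)/I(M) = n · (abundance Re-187) / (abundance Re-185) = n · 0.626/0.374.
n = 1.6738 × 0.374/0.626 = 1.00 ≈ 1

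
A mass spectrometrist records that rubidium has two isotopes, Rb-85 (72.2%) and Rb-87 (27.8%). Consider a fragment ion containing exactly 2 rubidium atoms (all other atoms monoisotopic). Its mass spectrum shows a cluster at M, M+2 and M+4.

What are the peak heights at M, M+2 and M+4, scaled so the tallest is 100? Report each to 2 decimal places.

The 2 Rb atoms are independent, so intensities follow the terms of (0.722 + 0.278)^2.
P(M) = 0.722^2 = 0.521284
P(M+2) = 2 × 0.722^1 × 0.278^1 = 0.401432
P(M+4) = 0.278^2 = 0.077284
The M peak is largest (0.521284); scaling to 100 gives 100.00 : 77.01 : 14.83.

100.00 : 77.01 : 14.83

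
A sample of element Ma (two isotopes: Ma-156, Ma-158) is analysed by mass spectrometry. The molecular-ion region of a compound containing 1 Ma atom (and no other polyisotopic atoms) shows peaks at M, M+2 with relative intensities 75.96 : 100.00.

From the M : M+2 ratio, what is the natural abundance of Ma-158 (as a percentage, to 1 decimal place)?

56.8%

Let p = fractional abundance of Ma-156. I(M+2)/I(M) = [C(1,1)·p^0·(1−p)] / p^1 = 1·(1−p)/p = 100.00/75.96 = 1.3165
(1−p)/p = 1.3165/1 = 1.3165  ⇒  p = 1/(1 + 1.3165) = 0.4317
Ma-156: 43.2%, Ma-158: 56.8%.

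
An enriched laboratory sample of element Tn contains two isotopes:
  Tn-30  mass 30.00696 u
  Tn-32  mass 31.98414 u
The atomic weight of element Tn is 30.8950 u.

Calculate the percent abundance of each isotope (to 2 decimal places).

Let x be the fractional abundance of Tn-30; then Tn-32 has abundance 1 − x.
30.00696·x + 31.98414·(1 − x) = 30.8950
(30.00696 − 31.98414)·x = 30.8950 − 31.98414
x = -1.08914 / -1.97718 = 0.55086 → 55.09% Tn-30, 44.91% Tn-32.

Tn-30: 55.09%, Tn-32: 44.91%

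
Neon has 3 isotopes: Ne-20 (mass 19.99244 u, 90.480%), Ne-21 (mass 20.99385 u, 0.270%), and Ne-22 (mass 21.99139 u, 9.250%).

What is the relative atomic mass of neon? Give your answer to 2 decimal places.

20.18 u

The abundance-weighted mean is 0.90480 × 19.99244 + 0.00270 × 20.99385 + 0.09250 × 21.99139
= 18.089160 + 0.056683 + 2.034204 = 20.180047 u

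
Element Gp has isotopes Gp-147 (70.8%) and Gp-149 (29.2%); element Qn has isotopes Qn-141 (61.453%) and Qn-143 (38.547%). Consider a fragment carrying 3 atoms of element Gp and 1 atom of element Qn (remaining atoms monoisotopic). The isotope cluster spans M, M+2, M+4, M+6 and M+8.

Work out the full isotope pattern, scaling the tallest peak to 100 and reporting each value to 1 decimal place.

Element Gp pattern (n=3): 0.35489491 : 0.43910726 : 0.18110074 : 0.02489709
Element Qn pattern (n=1): 0.61453 : 0.38547
Convolve the two distributions (both contribute in 2-u steps):
  M: 0.35489491×0.61453 = 0.218094
  M+2: 0.35489491×0.38547 + 0.43910726×0.61453 = 0.406646
  M+4: 0.43910726×0.38547 + 0.18110074×0.61453 = 0.280555
  M+6: 0.18110074×0.38547 + 0.02489709×0.61453 = 0.085109
  M+8: 0.02489709×0.38547 = 0.009597
Scale to base peak (0.406646) = 100: 53.6 : 100.0 : 69.0 : 20.9 : 2.4

53.6 : 100.0 : 69.0 : 20.9 : 2.4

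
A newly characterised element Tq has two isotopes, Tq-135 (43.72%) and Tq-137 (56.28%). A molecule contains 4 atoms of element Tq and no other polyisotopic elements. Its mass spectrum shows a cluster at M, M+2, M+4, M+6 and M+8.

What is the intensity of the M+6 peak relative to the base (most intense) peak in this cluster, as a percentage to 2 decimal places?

85.82%

Binomial terms of (0.4372 + 0.5628)^4: M 0.0365, M+2 0.1881, M+4 0.3633, M+6 0.3117, M+8 0.1003 → M+4 is the base peak.
P(M+4) = C(4,2) × 0.4372^2 × 0.5628^2 = 6 × 0.19114384 × 0.31674384 = 0.363262 (base)
P(M+6) = C(4,3) × 0.4372^1 × 0.5628^3 = 4 × 0.4372 × 0.17826343 = 0.311747
Relative intensity = 0.311747 / 0.363262 × 100 = 85.82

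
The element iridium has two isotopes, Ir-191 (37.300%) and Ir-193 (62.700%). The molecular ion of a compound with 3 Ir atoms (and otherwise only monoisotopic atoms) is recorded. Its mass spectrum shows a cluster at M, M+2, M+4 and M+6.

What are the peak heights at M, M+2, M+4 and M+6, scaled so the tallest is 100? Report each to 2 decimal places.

The 3 Ir atoms are independent, so intensities follow the terms of (0.37300 + 0.62700)^3.
P(M) = 0.37300^3 = 0.051895
P(M+2) = 3 × 0.37300^2 × 0.62700^1 = 0.261702
P(M+4) = 3 × 0.37300^1 × 0.62700^2 = 0.439911
P(M+6) = 0.62700^3 = 0.246492
The M+4 peak is largest (0.439911); scaling to 100 gives 11.80 : 59.49 : 100.00 : 56.03.

11.80 : 59.49 : 100.00 : 56.03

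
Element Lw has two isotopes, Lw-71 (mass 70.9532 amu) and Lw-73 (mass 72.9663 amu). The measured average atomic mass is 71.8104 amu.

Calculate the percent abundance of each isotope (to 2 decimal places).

Lw-71: 57.42%, Lw-73: 42.58%

Writing the weighted mean with unknown fraction x of Lw-71:
70.9532·x + 72.9663·(1 − x) = 71.8104
(70.9532 − 72.9663)·x = 71.8104 − 72.9663
x = -1.1559 / -2.0131 = 0.57419 → 57.42% Lw-71, 42.58% Lw-73.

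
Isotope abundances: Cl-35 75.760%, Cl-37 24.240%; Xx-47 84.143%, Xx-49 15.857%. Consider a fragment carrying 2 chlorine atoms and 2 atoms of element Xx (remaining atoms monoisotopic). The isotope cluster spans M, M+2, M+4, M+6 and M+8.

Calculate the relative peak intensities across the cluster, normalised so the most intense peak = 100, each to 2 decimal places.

Chlorine pattern (n=2): 0.57395776 : 0.36728448 : 0.05875776
Element Xx pattern (n=2): 0.70800444 : 0.26685111 : 0.02514444
Convolve the two distributions (both contribute in 2-u steps):
  M: 0.57395776×0.70800444 = 0.406365
  M+2: 0.57395776×0.26685111 + 0.36728448×0.70800444 = 0.413200
  M+4: 0.57395776×0.02514444 + 0.36728448×0.26685111 + 0.05875776×0.70800444 = 0.154043
  M+6: 0.36728448×0.02514444 + 0.05875776×0.26685111 = 0.024915
  M+8: 0.05875776×0.02514444 = 0.001477
Scale to base peak (0.413200) = 100: 98.35 : 100.00 : 37.28 : 6.03 : 0.36

98.35 : 100.00 : 37.28 : 6.03 : 0.36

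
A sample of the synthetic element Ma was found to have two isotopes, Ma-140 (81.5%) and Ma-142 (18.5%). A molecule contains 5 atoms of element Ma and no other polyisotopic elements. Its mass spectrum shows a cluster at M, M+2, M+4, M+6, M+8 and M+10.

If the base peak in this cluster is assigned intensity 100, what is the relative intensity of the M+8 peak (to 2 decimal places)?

Binomial terms of (0.815 + 0.185)^5: M 0.3596, M+2 0.4081, M+4 0.1853, M+6 0.0421, M+8 0.0048, M+10 0.0002 → M+2 is the base peak.
P(M+2) = C(5,1) × 0.815^4 × 0.185^1 = 5 × 0.44119485 × 0.1850 = 0.408105 (base)
P(M+8) = C(5,4) × 0.815^1 × 0.185^4 = 5 × 0.8150 × 0.00117135 = 0.004773
Relative intensity = 0.004773 / 0.408105 × 100 = 1.17

1.17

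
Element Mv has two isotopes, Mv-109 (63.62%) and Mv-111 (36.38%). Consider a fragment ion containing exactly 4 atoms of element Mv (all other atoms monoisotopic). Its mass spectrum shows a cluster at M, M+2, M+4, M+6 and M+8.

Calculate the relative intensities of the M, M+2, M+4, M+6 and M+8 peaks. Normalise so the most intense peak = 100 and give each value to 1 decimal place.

Expanding (0.6362 + 0.3638)^4:
P(M) = 0.6362^4 = 0.163823
P(M+2) = 4 × 0.6362^3 × 0.3638^1 = 0.374717
P(M+4) = 6 × 0.6362^2 × 0.3638^2 = 0.321413
P(M+6) = 4 × 0.6362^1 × 0.3638^3 = 0.122530
P(M+8) = 0.3638^4 = 0.017517
The M+2 peak is largest (0.374717); scaling to 100 gives 43.7 : 100.0 : 85.8 : 32.7 : 4.7.

43.7 : 100.0 : 85.8 : 32.7 : 4.7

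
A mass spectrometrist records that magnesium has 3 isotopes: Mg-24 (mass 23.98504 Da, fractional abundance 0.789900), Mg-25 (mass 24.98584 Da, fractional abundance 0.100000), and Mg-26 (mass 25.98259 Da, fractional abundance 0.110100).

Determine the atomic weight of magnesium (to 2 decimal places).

Weight each isotope mass by its fractional abundance: 0.789900 × 23.98504 + 0.100000 × 24.98584 + 0.110100 × 25.98259
= 18.945783 + 2.498584 + 2.860683 = 24.305050 Da

24.31 Da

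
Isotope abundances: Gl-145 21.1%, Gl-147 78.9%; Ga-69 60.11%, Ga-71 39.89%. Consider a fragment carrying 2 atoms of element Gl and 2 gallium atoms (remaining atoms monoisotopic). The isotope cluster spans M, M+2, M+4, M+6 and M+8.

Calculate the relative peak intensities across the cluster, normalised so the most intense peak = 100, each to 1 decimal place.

Element Gl pattern (n=2): 0.044521 : 0.332958 : 0.622521
Gallium pattern (n=2): 0.36132121 : 0.47955758 : 0.15912121
Convolve the two distributions (both contribute in 2-u steps):
  M: 0.044521×0.36132121 = 0.016086
  M+2: 0.044521×0.47955758 + 0.332958×0.36132121 = 0.141655
  M+4: 0.044521×0.15912121 + 0.332958×0.47955758 + 0.622521×0.36132121 = 0.391687
  M+6: 0.332958×0.15912121 + 0.622521×0.47955758 = 0.351515
  M+8: 0.622521×0.15912121 = 0.099056
Scale to base peak (0.391687) = 100: 4.1 : 36.2 : 100.0 : 89.7 : 25.3

4.1 : 36.2 : 100.0 : 89.7 : 25.3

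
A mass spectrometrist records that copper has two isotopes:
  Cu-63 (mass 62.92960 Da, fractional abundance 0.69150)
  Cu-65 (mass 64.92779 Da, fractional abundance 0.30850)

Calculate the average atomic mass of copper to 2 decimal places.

63.55 Da

Ar = Σ fᵢ·mᵢ = 0.69150 × 62.92960 + 0.30850 × 64.92779
= 43.515818 + 20.030223 = 63.546041 Da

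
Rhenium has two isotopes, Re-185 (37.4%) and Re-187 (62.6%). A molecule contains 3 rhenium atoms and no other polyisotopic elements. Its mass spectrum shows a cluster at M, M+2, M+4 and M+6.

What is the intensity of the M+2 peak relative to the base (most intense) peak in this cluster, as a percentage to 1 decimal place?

Binomial terms of (0.374 + 0.626)^3: M 0.0523, M+2 0.2627, M+4 0.4397, M+6 0.2453 → M+4 is the base peak.
P(M+4) = C(3,2) × 0.374^1 × 0.626^2 = 3 × 0.3740 × 0.391876 = 0.439685 (base)
P(M+2) = C(3,1) × 0.374^2 × 0.626^1 = 3 × 0.139876 × 0.6260 = 0.262687
Relative intensity = 0.262687 / 0.439685 × 100 = 59.7

59.7%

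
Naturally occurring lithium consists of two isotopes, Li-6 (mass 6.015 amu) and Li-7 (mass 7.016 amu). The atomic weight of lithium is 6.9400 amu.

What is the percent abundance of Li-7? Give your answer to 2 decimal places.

Writing the weighted mean with unknown fraction x of Li-6:
6.015·x + 7.016·(1 − x) = 6.9400
(6.015 − 7.016)·x = 6.9400 − 7.016
x = -0.0760 / -1.001 = 0.07592 → 7.59% Li-6, 92.41% Li-7.

92.41%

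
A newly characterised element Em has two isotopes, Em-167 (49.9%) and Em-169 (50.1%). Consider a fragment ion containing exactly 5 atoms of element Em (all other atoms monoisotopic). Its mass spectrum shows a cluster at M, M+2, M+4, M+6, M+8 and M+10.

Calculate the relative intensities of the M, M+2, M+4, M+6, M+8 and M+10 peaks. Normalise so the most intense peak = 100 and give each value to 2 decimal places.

Expanding (0.499 + 0.501)^5:
P(M) = 0.499^5 = 0.030939
P(M+2) = 5 × 0.499^4 × 0.501^1 = 0.155314
P(M+4) = 10 × 0.499^3 × 0.501^2 = 0.311873
P(M+6) = 10 × 0.499^2 × 0.501^3 = 0.313122
P(M+8) = 5 × 0.499^1 × 0.501^4 = 0.157189
P(M+10) = 0.501^5 = 0.031564
The M+6 peak is largest (0.313122); scaling to 100 gives 9.88 : 49.60 : 99.60 : 100.00 : 50.20 : 10.08.

9.88 : 49.60 : 99.60 : 100.00 : 50.20 : 10.08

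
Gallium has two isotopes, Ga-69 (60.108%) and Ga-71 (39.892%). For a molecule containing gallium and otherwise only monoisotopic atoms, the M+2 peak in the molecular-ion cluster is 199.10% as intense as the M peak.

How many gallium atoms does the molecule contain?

3

For n independent Ga atoms, I(M+2)/I(M) = n · (abundance Ga-71) / (abundance Ga-69) = n · 0.39892/0.60108.
n = 1.9910 × 0.60108/0.39892 = 3.00 ≈ 3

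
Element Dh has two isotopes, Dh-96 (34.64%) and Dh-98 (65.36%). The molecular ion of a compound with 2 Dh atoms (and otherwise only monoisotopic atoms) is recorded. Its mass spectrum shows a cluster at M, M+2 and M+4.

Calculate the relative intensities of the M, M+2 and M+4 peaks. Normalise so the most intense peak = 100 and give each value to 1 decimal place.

26.5 : 100.0 : 94.3

The 2 Dh atoms are independent, so intensities follow the terms of (0.3464 + 0.6536)^2.
P(M) = 0.3464^2 = 0.119993
P(M+2) = 2 × 0.3464^1 × 0.6536^1 = 0.452814
P(M+4) = 0.6536^2 = 0.427193
The M+2 peak is largest (0.452814); scaling to 100 gives 26.5 : 100.0 : 94.3.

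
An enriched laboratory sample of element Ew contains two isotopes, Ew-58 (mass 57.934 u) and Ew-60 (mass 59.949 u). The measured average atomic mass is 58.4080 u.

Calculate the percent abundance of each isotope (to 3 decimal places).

Writing the weighted mean with unknown fraction x of Ew-58:
57.934·x + 59.949·(1 − x) = 58.4080
(57.934 − 59.949)·x = 58.4080 − 59.949
x = -1.5410 / -2.015 = 0.76476 → 76.476% Ew-58, 23.524% Ew-60.

Ew-58: 76.476%, Ew-60: 23.524%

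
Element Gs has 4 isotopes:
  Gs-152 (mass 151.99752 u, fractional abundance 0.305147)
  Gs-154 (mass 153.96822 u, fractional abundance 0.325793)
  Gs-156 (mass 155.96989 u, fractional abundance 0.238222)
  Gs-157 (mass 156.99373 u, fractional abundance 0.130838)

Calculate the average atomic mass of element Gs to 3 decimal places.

154.240 u

Weight each isotope mass by its fractional abundance: 0.305147 × 151.99752 + 0.325793 × 153.96822 + 0.238222 × 155.96989 + 0.130838 × 156.99373
= 46.381587 + 50.161768 + 37.155459 + 20.540746 = 154.239560 u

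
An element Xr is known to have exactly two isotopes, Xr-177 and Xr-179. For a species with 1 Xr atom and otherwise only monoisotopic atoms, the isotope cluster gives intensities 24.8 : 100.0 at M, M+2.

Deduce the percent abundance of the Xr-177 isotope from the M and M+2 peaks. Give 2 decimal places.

Write p for the Xr-177 fraction. I(M+2)/I(M) = [C(1,1)·p^0·(1−p)] / p^1 = 1·(1−p)/p = 100.0/24.8 = 4.0323
(1−p)/p = 4.0323/1 = 4.0323  ⇒  p = 1/(1 + 4.0323) = 0.1987
Xr-177: 19.87%, Xr-179: 80.13%.

19.87%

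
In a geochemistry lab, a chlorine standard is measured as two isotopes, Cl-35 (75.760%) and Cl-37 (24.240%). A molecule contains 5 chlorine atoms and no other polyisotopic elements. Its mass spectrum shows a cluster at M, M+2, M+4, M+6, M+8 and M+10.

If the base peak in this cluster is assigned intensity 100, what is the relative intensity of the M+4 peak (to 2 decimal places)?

63.99

Binomial terms of (0.75760 + 0.24240)^5: M 0.2496, M+2 0.3993, M+4 0.2555, M+6 0.0817, M+8 0.0131, M+10 0.0008 → M+2 is the base peak.
P(M+2) = C(5,1) × 0.75760^4 × 0.24240^1 = 5 × 0.32942751 × 0.2424 = 0.399266 (base)
P(M+4) = C(5,2) × 0.75760^3 × 0.24240^2 = 10 × 0.4348304 × 0.05875776 = 0.255497
Relative intensity = 0.255497 / 0.399266 × 100 = 63.99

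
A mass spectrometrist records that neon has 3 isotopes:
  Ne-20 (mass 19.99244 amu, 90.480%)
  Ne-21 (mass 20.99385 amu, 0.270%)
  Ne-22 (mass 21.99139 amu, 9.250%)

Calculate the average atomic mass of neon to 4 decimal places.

The abundance-weighted mean is 0.90480 × 19.99244 + 0.00270 × 20.99385 + 0.09250 × 21.99139
= 18.089160 + 0.056683 + 2.034204 = 20.180047 amu

20.1800 amu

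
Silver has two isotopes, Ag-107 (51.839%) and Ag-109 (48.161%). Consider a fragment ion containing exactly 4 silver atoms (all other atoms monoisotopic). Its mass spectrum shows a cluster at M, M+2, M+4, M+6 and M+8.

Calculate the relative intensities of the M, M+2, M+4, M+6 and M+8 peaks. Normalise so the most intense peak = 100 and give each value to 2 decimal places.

The 4 Ag atoms are independent, so intensities follow the terms of (0.51839 + 0.48161)^4.
P(M) = 0.51839^4 = 0.072215
P(M+2) = 4 × 0.51839^3 × 0.48161^1 = 0.268365
P(M+4) = 6 × 0.51839^2 × 0.48161^2 = 0.373986
P(M+6) = 4 × 0.51839^1 × 0.48161^3 = 0.231634
P(M+8) = 0.48161^4 = 0.053800
The M+4 peak is largest (0.373986); scaling to 100 gives 19.31 : 71.76 : 100.00 : 61.94 : 14.39.

19.31 : 71.76 : 100.00 : 61.94 : 14.39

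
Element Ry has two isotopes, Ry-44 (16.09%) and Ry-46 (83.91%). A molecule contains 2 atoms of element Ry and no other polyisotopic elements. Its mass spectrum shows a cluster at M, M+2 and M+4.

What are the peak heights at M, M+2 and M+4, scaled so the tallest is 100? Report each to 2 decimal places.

3.68 : 38.35 : 100.00

Expanding (0.1609 + 0.8391)^2:
P(M) = 0.1609^2 = 0.025889
P(M+2) = 2 × 0.1609^1 × 0.8391^1 = 0.270022
P(M+4) = 0.8391^2 = 0.704089
The M+4 peak is largest (0.704089); scaling to 100 gives 3.68 : 38.35 : 100.00.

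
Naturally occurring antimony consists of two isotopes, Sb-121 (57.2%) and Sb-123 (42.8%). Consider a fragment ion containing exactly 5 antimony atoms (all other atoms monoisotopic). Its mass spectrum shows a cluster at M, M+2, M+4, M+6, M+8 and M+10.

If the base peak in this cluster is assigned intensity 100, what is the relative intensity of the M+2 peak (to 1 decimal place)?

(0.572 + 0.428)^5 gives M 0.0612, M+2 0.2291, M+4 0.3428, M+6 0.2565, M+8 0.0960, M+10 0.0144; the largest is M+4.
P(M+4) = C(5,2) × 0.572^3 × 0.428^2 = 10 × 0.18714925 × 0.183184 = 0.342827 (base)
P(M+2) = C(5,1) × 0.572^4 × 0.428^1 = 5 × 0.10704937 × 0.4280 = 0.229086
Relative intensity = 0.229086 / 0.342827 × 100 = 66.8

66.8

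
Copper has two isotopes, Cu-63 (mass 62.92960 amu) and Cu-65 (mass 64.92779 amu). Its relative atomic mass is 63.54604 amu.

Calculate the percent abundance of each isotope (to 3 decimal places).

Writing the weighted mean with unknown fraction x of Cu-63:
62.92960·x + 64.92779·(1 − x) = 63.54604
(62.92960 − 64.92779)·x = 63.54604 − 64.92779
x = -1.38175 / -1.99819 = 0.69150 → 69.150% Cu-63, 30.850% Cu-65.

Cu-63: 69.150%, Cu-65: 30.850%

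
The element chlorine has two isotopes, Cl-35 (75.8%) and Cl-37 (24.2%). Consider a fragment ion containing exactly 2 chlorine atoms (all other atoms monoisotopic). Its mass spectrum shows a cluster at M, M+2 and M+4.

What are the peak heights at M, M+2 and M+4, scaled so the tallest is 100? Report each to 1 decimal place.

Each Cl atom is independently Cl-35 (p = 0.758) or Cl-37 (q = 0.242); the cluster is the binomial expansion (p + q)^2.
P(M) = 0.758^2 = 0.574564
P(M+2) = 2 × 0.758^1 × 0.242^1 = 0.366872
P(M+4) = 0.242^2 = 0.058564
The M peak is largest (0.574564); scaling to 100 gives 100.0 : 63.9 : 10.2.

100.0 : 63.9 : 10.2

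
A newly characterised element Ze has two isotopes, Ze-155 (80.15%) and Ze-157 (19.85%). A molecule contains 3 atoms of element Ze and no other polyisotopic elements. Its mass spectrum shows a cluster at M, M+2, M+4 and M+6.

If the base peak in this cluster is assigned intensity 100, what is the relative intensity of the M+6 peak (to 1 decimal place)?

Term probabilities: M 0.5149, M+2 0.3826, M+4 0.0947, M+6 0.0078. Base peak = M.
P(M) = C(3,0) × 0.8015^3 × 0.1985^0 = 1 × 0.5148854 × 1.0000 = 0.514885 (base)
P(M+6) = C(3,3) × 0.8015^0 × 0.1985^3 = 1 × 1.0000 × 0.00782135 = 0.007821
Relative intensity = 0.007821 / 0.514885 × 100 = 1.5

1.5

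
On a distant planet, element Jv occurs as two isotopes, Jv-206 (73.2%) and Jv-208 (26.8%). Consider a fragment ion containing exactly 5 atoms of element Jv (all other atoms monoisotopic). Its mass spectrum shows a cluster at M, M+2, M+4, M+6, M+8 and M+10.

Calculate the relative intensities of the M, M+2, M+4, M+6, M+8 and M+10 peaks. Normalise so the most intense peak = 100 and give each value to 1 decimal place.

54.6 : 100.0 : 73.2 : 26.8 : 4.9 : 0.4

The 5 Jv atoms are independent, so intensities follow the terms of (0.732 + 0.268)^5.
P(M) = 0.732^5 = 0.210163
P(M+2) = 5 × 0.732^4 × 0.268^1 = 0.384724
P(M+4) = 10 × 0.732^3 × 0.268^2 = 0.281710
P(M+6) = 10 × 0.732^2 × 0.268^3 = 0.103140
P(M+8) = 5 × 0.732^1 × 0.268^4 = 0.018881
P(M+10) = 0.268^5 = 0.001383
The M+2 peak is largest (0.384724); scaling to 100 gives 54.6 : 100.0 : 73.2 : 26.8 : 4.9 : 0.4.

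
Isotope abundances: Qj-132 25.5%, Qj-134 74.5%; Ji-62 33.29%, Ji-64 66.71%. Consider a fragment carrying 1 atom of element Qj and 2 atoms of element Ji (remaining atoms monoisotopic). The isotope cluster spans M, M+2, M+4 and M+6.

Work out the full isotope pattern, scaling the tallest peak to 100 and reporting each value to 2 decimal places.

Element Qj pattern (n=1): 0.2550 : 0.7450
Element Ji pattern (n=2): 0.11082241 : 0.44415518 : 0.44502241
Convolve the two distributions (both contribute in 2-u steps):
  M: 0.2550×0.11082241 = 0.028260
  M+2: 0.2550×0.44415518 + 0.7450×0.11082241 = 0.195822
  M+4: 0.2550×0.44502241 + 0.7450×0.44415518 = 0.444376
  M+6: 0.7450×0.44502241 = 0.331542
Scale to base peak (0.444376) = 100: 6.36 : 44.07 : 100.00 : 74.61

6.36 : 44.07 : 100.00 : 74.61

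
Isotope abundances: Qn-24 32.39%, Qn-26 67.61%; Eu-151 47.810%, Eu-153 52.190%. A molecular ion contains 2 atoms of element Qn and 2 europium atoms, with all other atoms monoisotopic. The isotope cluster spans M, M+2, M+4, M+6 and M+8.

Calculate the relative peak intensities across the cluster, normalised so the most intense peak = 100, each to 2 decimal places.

Element Qn pattern (n=2): 0.10491121 : 0.43797758 : 0.45711121
Europium pattern (n=2): 0.22857961 : 0.49904078 : 0.27237961
Convolve the two distributions (both contribute in 2-u steps):
  M: 0.10491121×0.22857961 = 0.023981
  M+2: 0.10491121×0.49904078 + 0.43797758×0.22857961 = 0.152468
  M+4: 0.10491121×0.27237961 + 0.43797758×0.49904078 + 0.45711121×0.22857961 = 0.351631
  M+6: 0.43797758×0.27237961 + 0.45711121×0.49904078 = 0.347413
  M+8: 0.45711121×0.27237961 = 0.124508
Scale to base peak (0.351631) = 100: 6.82 : 43.36 : 100.00 : 98.80 : 35.41

6.82 : 43.36 : 100.00 : 98.80 : 35.41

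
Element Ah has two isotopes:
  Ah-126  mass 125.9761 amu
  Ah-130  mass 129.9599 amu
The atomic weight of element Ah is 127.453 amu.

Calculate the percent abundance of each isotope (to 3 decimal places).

Ah-126: 62.927%, Ah-130: 37.073%

With x = fraction of Ah-126 (so Ah-130 is 1 − x):
125.9761·x + 129.9599·(1 − x) = 127.453
(125.9761 − 129.9599)·x = 127.453 − 129.9599
x = -2.5069 / -3.9838 = 0.62927 → 62.927% Ah-126, 37.073% Ah-130.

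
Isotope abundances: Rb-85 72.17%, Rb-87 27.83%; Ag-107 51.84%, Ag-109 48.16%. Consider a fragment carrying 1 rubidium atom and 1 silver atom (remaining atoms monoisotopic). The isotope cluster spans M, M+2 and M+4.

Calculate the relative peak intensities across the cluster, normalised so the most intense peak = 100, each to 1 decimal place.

76.1 : 100.0 : 27.3

Rubidium pattern (n=1): 0.7217 : 0.2783
Silver pattern (n=1): 0.5184 : 0.4816
Convolve the two distributions (both contribute in 2-u steps):
  M: 0.7217×0.5184 = 0.374129
  M+2: 0.7217×0.4816 + 0.2783×0.5184 = 0.491841
  M+4: 0.2783×0.4816 = 0.134029
Scale to base peak (0.491841) = 100: 76.1 : 100.0 : 27.3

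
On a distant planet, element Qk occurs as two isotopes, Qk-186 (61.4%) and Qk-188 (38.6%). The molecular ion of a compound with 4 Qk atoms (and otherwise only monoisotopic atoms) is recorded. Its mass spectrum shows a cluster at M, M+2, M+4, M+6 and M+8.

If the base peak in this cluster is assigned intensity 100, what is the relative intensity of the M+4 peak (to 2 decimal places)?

94.30

Term probabilities: M 0.1421, M+2 0.3574, M+4 0.3370, M+6 0.1413, M+8 0.0222. Base peak = M+2.
P(M+2) = C(4,1) × 0.614^3 × 0.386^1 = 4 × 0.23147554 × 0.3860 = 0.357398 (base)
P(M+4) = C(4,2) × 0.614^2 × 0.386^2 = 6 × 0.376996 × 0.148996 = 0.337025
Relative intensity = 0.337025 / 0.357398 × 100 = 94.30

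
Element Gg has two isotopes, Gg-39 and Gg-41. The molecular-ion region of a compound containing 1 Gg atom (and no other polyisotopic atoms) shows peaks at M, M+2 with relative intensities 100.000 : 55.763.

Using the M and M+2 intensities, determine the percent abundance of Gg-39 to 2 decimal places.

64.20%

Let p = fractional abundance of Gg-39. I(M+2)/I(M) = [C(1,1)·p^0·(1−p)] / p^1 = 1·(1−p)/p = 55.763/100.000 = 0.5576
(1−p)/p = 0.5576/1 = 0.5576  ⇒  p = 1/(1 + 0.5576) = 0.6420
Gg-39: 64.20%, Gg-41: 35.80%.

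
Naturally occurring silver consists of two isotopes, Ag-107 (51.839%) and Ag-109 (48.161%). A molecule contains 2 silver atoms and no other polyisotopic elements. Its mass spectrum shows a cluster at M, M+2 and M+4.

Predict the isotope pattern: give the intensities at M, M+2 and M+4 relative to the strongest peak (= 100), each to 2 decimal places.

The 2 Ag atoms are independent, so intensities follow the terms of (0.51839 + 0.48161)^2.
P(M) = 0.51839^2 = 0.268728
P(M+2) = 2 × 0.51839^1 × 0.48161^1 = 0.499324
P(M+4) = 0.48161^2 = 0.231948
The M+2 peak is largest (0.499324); scaling to 100 gives 53.82 : 100.00 : 46.45.

53.82 : 100.00 : 46.45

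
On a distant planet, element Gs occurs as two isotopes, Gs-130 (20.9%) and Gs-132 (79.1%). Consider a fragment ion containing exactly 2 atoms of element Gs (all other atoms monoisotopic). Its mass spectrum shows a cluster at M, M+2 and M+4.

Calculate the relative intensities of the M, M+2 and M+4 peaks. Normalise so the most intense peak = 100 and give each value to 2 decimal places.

6.98 : 52.84 : 100.00

The 2 Gs atoms are independent, so intensities follow the terms of (0.209 + 0.791)^2.
P(M) = 0.209^2 = 0.043681
P(M+2) = 2 × 0.209^1 × 0.791^1 = 0.330638
P(M+4) = 0.791^2 = 0.625681
The M+4 peak is largest (0.625681); scaling to 100 gives 6.98 : 52.84 : 100.00.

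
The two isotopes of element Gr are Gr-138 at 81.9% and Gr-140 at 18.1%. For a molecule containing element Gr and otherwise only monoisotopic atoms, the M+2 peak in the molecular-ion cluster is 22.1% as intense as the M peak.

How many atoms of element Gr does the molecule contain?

1

The M+2/M ratio from n Gr atoms is n · q/p = n · 0.181/0.819.
n = 0.221 × 0.819/0.181 = 1.00 ≈ 1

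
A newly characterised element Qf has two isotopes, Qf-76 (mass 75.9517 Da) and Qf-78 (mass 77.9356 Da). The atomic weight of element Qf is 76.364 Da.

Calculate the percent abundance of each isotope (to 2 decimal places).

Qf-76: 79.22%, Qf-78: 20.78%

With x = fraction of Qf-76 (so Qf-78 is 1 − x):
75.9517·x + 77.9356·(1 − x) = 76.364
(75.9517 − 77.9356)·x = 76.364 − 77.9356
x = -1.5716 / -1.9839 = 0.79218 → 79.22% Qf-76, 20.78% Qf-78.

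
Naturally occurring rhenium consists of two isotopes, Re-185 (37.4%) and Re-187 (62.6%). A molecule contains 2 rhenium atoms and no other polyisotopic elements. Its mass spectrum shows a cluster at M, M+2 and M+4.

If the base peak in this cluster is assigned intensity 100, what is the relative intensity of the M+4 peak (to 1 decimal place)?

Term probabilities: M 0.1399, M+2 0.4682, M+4 0.3919. Base peak = M+2.
P(M+2) = C(2,1) × 0.374^1 × 0.626^1 = 2 × 0.3740 × 0.6260 = 0.468248 (base)
P(M+4) = C(2,2) × 0.374^0 × 0.626^2 = 1 × 1.0000 × 0.391876 = 0.391876
Relative intensity = 0.391876 / 0.468248 × 100 = 83.7

83.7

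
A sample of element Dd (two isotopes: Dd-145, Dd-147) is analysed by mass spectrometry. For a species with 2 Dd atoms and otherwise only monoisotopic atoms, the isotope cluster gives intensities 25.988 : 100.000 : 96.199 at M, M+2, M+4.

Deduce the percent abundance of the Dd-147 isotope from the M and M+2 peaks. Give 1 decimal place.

65.8%

If p is the fraction of Dd that is Dd-145, then I(M+2)/I(M) = [C(2,1)·p^1·(1−p)] / p^2 = 2·(1−p)/p = 100.000/25.988 = 3.8479
(1−p)/p = 3.8479/2 = 1.9240  ⇒  p = 1/(1 + 1.9240) = 0.3420
Dd-145: 34.2%, Dd-147: 65.8%.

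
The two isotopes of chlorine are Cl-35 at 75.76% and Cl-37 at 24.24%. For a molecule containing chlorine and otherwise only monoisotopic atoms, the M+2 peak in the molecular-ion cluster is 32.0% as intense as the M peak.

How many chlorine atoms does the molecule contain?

1

The M+2/M ratio from n Cl atoms is n · q/p = n · 0.2424/0.7576.
n = 0.320 × 0.7576/0.2424 = 1.00 ≈ 1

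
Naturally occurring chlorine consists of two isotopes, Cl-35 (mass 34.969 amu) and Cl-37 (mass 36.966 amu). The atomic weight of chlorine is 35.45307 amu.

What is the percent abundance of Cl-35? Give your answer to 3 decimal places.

With x = fraction of Cl-35 (so Cl-37 is 1 − x):
34.969·x + 36.966·(1 − x) = 35.45307
(34.969 − 36.966)·x = 35.45307 − 36.966
x = -1.51293 / -1.997 = 0.75760 → 75.760% Cl-35, 24.240% Cl-37.

75.760%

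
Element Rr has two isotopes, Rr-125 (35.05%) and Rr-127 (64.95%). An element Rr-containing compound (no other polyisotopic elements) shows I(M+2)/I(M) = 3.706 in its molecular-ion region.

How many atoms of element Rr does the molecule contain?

2

For n independent Rr atoms, I(M+2)/I(M) = n · (abundance Rr-127) / (abundance Rr-125) = n · 0.6495/0.3505.
n = 3.706 × 0.3505/0.6495 = 2.00 ≈ 2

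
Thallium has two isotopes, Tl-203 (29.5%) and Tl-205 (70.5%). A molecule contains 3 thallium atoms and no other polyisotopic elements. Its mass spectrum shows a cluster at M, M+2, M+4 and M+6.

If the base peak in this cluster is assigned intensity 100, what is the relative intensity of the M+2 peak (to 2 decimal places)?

(0.295 + 0.705)^3 gives M 0.0257, M+2 0.1841, M+4 0.4399, M+6 0.3504; the largest is M+4.
P(M+4) = C(3,2) × 0.295^1 × 0.705^2 = 3 × 0.2950 × 0.497025 = 0.439867 (base)
P(M+2) = C(3,1) × 0.295^2 × 0.705^1 = 3 × 0.087025 × 0.7050 = 0.184058
Relative intensity = 0.184058 / 0.439867 × 100 = 41.84

41.84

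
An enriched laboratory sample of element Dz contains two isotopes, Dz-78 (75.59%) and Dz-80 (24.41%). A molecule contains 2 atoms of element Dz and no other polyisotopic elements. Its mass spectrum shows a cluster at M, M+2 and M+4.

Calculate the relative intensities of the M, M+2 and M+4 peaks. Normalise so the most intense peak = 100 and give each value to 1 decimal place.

100.0 : 64.6 : 10.4

Expanding (0.7559 + 0.2441)^2:
P(M) = 0.7559^2 = 0.571385
P(M+2) = 2 × 0.7559^1 × 0.2441^1 = 0.369030
P(M+4) = 0.2441^2 = 0.059585
The M peak is largest (0.571385); scaling to 100 gives 100.0 : 64.6 : 10.4.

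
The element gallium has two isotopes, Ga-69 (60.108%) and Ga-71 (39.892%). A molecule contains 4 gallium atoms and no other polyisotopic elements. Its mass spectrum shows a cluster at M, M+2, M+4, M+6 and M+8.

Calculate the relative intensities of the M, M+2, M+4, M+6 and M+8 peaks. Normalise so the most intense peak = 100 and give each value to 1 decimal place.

37.7 : 100.0 : 99.6 : 44.0 : 7.3

Expanding (0.60108 + 0.39892)^4:
P(M) = 0.60108^4 = 0.130536
P(M+2) = 4 × 0.60108^3 × 0.39892^1 = 0.346531
P(M+4) = 6 × 0.60108^2 × 0.39892^2 = 0.344975
P(M+6) = 4 × 0.60108^1 × 0.39892^3 = 0.152633
P(M+8) = 0.39892^4 = 0.025325
The M+2 peak is largest (0.346531); scaling to 100 gives 37.7 : 100.0 : 99.6 : 44.0 : 7.3.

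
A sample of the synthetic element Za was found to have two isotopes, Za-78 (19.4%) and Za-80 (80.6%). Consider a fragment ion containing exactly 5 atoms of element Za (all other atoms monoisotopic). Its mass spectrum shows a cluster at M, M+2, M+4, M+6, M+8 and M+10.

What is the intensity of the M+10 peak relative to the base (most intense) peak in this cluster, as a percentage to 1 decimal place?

83.1%

Term probabilities: M 0.0003, M+2 0.0057, M+4 0.0474, M+6 0.1971, M+8 0.4094, M+10 0.3402. Base peak = M+8.
P(M+8) = C(5,4) × 0.194^1 × 0.806^4 = 5 × 0.1940 × 0.42202693 = 0.409366 (base)
P(M+10) = C(5,5) × 0.194^0 × 0.806^5 = 1 × 1.0000 × 0.34015371 = 0.340154
Relative intensity = 0.340154 / 0.409366 × 100 = 83.1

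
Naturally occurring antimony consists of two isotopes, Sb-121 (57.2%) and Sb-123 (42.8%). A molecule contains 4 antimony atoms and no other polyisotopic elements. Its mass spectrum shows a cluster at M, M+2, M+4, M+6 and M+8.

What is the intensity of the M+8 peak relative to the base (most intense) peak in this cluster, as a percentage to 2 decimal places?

9.33%

(0.572 + 0.428)^4 gives M 0.1070, M+2 0.3204, M+4 0.3596, M+6 0.1794, M+8 0.0336; the largest is M+4.
P(M+4) = C(4,2) × 0.572^2 × 0.428^2 = 6 × 0.327184 × 0.183184 = 0.359609 (base)
P(M+8) = C(4,4) × 0.572^0 × 0.428^4 = 1 × 1.0000 × 0.03355638 = 0.033556
Relative intensity = 0.033556 / 0.359609 × 100 = 9.33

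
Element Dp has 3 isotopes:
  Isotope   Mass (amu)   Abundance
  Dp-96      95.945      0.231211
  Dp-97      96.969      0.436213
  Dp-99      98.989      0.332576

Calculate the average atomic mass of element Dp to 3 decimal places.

Weight each isotope mass by its fractional abundance: 0.231211 × 95.945 + 0.436213 × 96.969 + 0.332576 × 98.989
= 22.1835 + 42.2991 + 32.9214 = 97.4040 amu

97.404 amu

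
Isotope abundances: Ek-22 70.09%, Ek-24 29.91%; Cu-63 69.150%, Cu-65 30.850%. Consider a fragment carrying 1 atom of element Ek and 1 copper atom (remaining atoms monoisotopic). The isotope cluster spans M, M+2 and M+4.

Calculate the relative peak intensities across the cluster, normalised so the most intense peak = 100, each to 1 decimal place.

100.0 : 87.3 : 19.0

Element Ek pattern (n=1): 0.7009 : 0.2991
Copper pattern (n=1): 0.6915 : 0.3085
Convolve the two distributions (both contribute in 2-u steps):
  M: 0.7009×0.6915 = 0.484672
  M+2: 0.7009×0.3085 + 0.2991×0.6915 = 0.423055
  M+4: 0.2991×0.3085 = 0.092272
Scale to base peak (0.484672) = 100: 100.0 : 87.3 : 19.0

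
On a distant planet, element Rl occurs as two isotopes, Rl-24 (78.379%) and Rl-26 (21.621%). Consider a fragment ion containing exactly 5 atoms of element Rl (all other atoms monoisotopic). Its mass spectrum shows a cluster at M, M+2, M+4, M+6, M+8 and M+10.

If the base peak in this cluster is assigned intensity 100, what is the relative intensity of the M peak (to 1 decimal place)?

72.5

(0.78379 + 0.21621)^5 gives M 0.2958, M+2 0.4080, M+4 0.2251, M+6 0.0621, M+8 0.0086, M+10 0.0005; the largest is M+2.
P(M+2) = C(5,1) × 0.78379^4 × 0.21621^1 = 5 × 0.37739737 × 0.21621 = 0.407985 (base)
P(M) = C(5,0) × 0.78379^5 × 0.21621^0 = 1 × 0.29580029 × 1.0000 = 0.295800
Relative intensity = 0.295800 / 0.407985 × 100 = 72.5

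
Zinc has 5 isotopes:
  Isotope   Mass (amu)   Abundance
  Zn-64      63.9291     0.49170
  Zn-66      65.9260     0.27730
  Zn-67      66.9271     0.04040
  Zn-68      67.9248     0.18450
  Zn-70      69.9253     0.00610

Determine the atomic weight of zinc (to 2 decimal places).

Average mass = Σ (abundance × isotope mass) = 0.49170 × 63.9291 + 0.27730 × 65.9260 + 0.04040 × 66.9271 + 0.18450 × 67.9248 + 0.00610 × 69.9253
= 31.43394 + 18.28128 + 2.70385 + 12.53213 + 0.42654 = 65.37774 amu

65.38 amu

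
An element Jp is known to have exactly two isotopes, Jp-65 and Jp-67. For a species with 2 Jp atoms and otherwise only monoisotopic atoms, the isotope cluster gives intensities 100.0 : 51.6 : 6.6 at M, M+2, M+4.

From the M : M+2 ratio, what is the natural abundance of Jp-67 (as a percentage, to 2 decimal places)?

20.51%

If p is the fraction of Jp that is Jp-65, then I(M+2)/I(M) = [C(2,1)·p^1·(1−p)] / p^2 = 2·(1−p)/p = 51.6/100.0 = 0.5160
(1−p)/p = 0.5160/2 = 0.2580  ⇒  p = 1/(1 + 0.2580) = 0.7949
Jp-65: 79.49%, Jp-67: 20.51%.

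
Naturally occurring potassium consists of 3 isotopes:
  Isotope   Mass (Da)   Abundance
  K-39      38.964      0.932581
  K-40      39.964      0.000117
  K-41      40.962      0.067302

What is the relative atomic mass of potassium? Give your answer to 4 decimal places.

Average mass = Σ (abundance × isotope mass) = 0.932581 × 38.964 + 0.000117 × 39.964 + 0.067302 × 40.962
= 36.33709 + 0.00468 + 2.75682 = 39.09859 Da

39.0986 Da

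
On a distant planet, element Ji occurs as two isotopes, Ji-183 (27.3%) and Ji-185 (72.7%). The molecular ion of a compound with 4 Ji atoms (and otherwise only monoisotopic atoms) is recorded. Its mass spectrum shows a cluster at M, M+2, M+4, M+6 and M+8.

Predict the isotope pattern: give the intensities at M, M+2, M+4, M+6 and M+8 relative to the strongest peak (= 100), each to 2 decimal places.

Each Ji atom is independently Ji-183 (p = 0.273) or Ji-185 (q = 0.727); the cluster is the binomial expansion (p + q)^4.
P(M) = 0.273^4 = 0.005555
P(M+2) = 4 × 0.273^3 × 0.727^1 = 0.059167
P(M+4) = 6 × 0.273^2 × 0.727^2 = 0.236344
P(M+6) = 4 × 0.273^1 × 0.727^3 = 0.419591
P(M+8) = 0.727^4 = 0.279343
The M+6 peak is largest (0.419591); scaling to 100 gives 1.32 : 14.10 : 56.33 : 100.00 : 66.58.

1.32 : 14.10 : 56.33 : 100.00 : 66.58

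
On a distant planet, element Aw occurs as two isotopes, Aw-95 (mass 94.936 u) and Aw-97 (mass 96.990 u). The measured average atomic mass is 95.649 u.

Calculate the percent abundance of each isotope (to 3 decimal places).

Let x be the fractional abundance of Aw-95; then Aw-97 has abundance 1 − x.
94.936·x + 96.990·(1 − x) = 95.649
(94.936 − 96.990)·x = 95.649 − 96.990
x = -1.341 / -2.054 = 0.65287 → 65.287% Aw-95, 34.713% Aw-97.

Aw-95: 65.287%, Aw-97: 34.713%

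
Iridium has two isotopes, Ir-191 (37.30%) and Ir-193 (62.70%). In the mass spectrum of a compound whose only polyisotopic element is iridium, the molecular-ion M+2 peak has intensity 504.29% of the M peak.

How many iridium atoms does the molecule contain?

With n Ir atoms, P(M+2)/P(M) = C(n,1)·p^(n−1)q / p^n = n·q/p = n · 0.6270/0.3730.
n = 5.0429 × 0.3730/0.6270 = 3.00 ≈ 3

3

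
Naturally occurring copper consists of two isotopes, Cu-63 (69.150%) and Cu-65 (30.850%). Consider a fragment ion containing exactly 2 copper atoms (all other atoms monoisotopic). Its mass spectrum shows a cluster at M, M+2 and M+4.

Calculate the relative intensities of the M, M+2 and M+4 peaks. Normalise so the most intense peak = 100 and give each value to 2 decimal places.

100.00 : 89.23 : 19.90

Each Cu atom is independently Cu-63 (p = 0.69150) or Cu-65 (q = 0.30850); the cluster is the binomial expansion (p + q)^2.
P(M) = 0.69150^2 = 0.478172
P(M+2) = 2 × 0.69150^1 × 0.30850^1 = 0.426656
P(M+4) = 0.30850^2 = 0.095172
The M peak is largest (0.478172); scaling to 100 gives 100.00 : 89.23 : 19.90.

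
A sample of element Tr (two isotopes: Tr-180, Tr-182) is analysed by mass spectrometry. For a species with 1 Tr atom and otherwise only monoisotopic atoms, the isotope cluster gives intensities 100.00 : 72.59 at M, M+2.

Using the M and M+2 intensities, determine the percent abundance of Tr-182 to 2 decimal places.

Let p = fractional abundance of Tr-180. I(M+2)/I(M) = [C(1,1)·p^0·(1−p)] / p^1 = 1·(1−p)/p = 72.59/100.00 = 0.7259
(1−p)/p = 0.7259/1 = 0.7259  ⇒  p = 1/(1 + 0.7259) = 0.5794
Tr-180: 57.94%, Tr-182: 42.06%.

42.06%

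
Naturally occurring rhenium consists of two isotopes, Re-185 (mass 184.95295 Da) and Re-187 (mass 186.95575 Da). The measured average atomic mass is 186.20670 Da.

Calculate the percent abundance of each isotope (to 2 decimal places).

Re-185: 37.40%, Re-187: 62.60%

With x = fraction of Re-185 (so Re-187 is 1 − x):
184.95295·x + 186.95575·(1 − x) = 186.20670
(184.95295 − 186.95575)·x = 186.20670 − 186.95575
x = -0.74905 / -2.00280 = 0.37400 → 37.40% Re-185, 62.60% Re-187.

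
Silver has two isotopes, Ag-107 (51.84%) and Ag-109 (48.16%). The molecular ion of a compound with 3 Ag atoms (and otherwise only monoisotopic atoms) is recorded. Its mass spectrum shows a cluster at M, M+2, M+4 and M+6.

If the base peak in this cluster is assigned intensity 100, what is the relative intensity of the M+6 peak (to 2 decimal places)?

Binomial terms of (0.5184 + 0.4816)^3: M 0.1393, M+2 0.3883, M+4 0.3607, M+6 0.1117 → M+2 is the base peak.
P(M+2) = C(3,1) × 0.5184^2 × 0.4816^1 = 3 × 0.26873856 × 0.4816 = 0.388273 (base)
P(M+6) = C(3,3) × 0.5184^0 × 0.4816^3 = 1 × 1.0000 × 0.11170161 = 0.111702
Relative intensity = 0.111702 / 0.388273 × 100 = 28.77

28.77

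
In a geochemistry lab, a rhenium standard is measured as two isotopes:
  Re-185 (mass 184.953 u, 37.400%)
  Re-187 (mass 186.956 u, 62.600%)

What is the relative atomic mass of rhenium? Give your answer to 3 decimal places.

186.207 u

The abundance-weighted mean is 0.37400 × 184.953 + 0.62600 × 186.956
= 69.1724 + 117.0345 = 186.2069 u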